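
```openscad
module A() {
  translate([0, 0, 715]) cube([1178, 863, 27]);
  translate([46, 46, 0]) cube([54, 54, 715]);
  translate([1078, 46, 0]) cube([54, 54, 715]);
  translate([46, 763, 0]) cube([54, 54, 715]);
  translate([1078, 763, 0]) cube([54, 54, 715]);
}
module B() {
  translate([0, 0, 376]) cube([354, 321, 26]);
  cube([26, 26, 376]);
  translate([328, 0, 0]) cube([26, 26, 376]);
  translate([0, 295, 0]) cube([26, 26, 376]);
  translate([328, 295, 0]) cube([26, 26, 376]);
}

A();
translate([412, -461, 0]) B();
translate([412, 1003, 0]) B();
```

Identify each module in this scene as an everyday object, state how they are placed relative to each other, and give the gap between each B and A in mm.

A is a table. B is a stool. Two stools sit around the table at the −y, +y sides. The gap between each stool and the table is 140 mm.

Each stool's nearest face is 140 mm from the table's bounding box.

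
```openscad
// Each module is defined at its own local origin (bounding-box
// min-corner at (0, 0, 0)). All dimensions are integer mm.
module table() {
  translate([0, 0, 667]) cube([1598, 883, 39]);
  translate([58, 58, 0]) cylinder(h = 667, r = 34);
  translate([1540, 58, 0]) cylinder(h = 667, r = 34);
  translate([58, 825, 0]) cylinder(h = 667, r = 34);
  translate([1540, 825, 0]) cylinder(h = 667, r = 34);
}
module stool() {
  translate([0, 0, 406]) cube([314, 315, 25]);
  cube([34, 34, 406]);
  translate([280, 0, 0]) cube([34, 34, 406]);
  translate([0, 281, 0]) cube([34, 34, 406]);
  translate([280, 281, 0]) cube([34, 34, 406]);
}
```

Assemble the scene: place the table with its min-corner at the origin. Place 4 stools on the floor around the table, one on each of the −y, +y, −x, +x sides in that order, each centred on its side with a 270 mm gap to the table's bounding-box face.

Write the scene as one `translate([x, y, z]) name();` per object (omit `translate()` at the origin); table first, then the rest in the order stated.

table();
translate([642, -585, 0]) stool();
translate([642, 1153, 0]) stool();
translate([-584, 284, 0]) stool();
translate([1868, 284, 0]) stool();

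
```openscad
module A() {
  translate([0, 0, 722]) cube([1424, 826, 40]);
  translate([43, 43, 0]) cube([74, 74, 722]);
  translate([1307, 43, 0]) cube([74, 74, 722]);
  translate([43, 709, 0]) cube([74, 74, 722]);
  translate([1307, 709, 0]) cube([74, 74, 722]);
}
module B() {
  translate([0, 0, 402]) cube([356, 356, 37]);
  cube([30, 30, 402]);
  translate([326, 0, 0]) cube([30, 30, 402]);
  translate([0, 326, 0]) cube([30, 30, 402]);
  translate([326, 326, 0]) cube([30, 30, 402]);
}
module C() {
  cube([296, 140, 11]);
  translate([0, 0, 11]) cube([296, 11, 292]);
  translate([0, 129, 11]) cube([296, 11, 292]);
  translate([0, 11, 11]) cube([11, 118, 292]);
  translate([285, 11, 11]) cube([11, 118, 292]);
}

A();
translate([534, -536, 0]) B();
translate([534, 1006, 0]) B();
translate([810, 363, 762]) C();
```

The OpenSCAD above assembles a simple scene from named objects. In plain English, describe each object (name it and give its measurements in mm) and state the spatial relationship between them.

A is a table with a 1424×826 mm rectangular top, 40 mm thick, top surface at z = 762 mm, supported by four 74×74 mm square legs, each inset 43 mm from the nearest pair of top edges, running from the floor.

B is a four-legged stool. The seat is 356×356 mm, 37 mm thick, top at z = 439 mm. It stands on four square legs, each 30×30 mm in cross-section, from z = 0 to the seat underside, each flush with a corner of the seat.

C is an open-topped rectangular box: outside dimensions 296×140×303 mm, with a uniform wall and base thickness of 11 mm. The base is a full 296×140 slab on the floor; four walls sit on top of the base. The front and back walls (the −y and +y sides) span the full width; the two side walls fit between them.

Two stools sit around the table at the −y, +y sides. The open box is on top of the table.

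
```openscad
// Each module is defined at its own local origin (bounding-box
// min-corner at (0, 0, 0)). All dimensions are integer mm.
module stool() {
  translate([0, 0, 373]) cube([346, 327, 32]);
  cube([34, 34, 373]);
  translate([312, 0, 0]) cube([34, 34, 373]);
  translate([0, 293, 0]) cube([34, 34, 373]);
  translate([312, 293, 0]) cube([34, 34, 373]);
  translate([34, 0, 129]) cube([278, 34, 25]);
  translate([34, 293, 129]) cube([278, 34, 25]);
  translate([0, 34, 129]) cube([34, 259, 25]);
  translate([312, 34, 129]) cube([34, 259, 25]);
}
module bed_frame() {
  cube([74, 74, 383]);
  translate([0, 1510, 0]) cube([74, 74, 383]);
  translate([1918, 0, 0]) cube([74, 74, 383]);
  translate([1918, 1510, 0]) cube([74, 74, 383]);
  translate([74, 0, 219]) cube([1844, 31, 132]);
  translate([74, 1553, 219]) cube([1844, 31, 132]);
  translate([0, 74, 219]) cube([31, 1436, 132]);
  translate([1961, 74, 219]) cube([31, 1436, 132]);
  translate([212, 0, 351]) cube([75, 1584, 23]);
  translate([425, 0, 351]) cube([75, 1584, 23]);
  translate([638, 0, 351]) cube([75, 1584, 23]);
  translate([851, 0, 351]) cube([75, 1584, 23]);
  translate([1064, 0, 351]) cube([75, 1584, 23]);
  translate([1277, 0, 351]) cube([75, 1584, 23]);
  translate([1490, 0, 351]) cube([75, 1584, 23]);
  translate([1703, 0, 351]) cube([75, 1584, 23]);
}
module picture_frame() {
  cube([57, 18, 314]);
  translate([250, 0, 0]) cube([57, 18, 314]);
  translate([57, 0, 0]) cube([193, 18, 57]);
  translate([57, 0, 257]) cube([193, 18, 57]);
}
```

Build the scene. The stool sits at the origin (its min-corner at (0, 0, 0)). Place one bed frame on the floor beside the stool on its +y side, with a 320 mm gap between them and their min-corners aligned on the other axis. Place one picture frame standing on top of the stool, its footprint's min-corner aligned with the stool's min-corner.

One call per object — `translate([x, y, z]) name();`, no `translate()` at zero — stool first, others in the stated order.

stool();
translate([0, 647, 0]) bed_frame();
translate([0, 0, 405]) picture_frame();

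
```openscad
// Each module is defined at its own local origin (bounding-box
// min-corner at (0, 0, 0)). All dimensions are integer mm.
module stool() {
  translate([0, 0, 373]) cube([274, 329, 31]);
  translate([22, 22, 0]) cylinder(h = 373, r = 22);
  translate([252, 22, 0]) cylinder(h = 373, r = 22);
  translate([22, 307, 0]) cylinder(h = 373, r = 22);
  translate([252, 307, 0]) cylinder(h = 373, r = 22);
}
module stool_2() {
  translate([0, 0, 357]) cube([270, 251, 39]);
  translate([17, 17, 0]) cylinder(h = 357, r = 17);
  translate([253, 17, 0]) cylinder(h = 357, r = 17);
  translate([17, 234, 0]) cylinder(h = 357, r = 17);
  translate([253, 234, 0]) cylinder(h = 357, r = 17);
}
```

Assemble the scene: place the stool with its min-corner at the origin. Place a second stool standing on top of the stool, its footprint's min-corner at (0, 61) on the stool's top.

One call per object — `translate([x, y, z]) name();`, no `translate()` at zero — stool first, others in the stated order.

stool();
translate([0, 61, 404]) stool_2();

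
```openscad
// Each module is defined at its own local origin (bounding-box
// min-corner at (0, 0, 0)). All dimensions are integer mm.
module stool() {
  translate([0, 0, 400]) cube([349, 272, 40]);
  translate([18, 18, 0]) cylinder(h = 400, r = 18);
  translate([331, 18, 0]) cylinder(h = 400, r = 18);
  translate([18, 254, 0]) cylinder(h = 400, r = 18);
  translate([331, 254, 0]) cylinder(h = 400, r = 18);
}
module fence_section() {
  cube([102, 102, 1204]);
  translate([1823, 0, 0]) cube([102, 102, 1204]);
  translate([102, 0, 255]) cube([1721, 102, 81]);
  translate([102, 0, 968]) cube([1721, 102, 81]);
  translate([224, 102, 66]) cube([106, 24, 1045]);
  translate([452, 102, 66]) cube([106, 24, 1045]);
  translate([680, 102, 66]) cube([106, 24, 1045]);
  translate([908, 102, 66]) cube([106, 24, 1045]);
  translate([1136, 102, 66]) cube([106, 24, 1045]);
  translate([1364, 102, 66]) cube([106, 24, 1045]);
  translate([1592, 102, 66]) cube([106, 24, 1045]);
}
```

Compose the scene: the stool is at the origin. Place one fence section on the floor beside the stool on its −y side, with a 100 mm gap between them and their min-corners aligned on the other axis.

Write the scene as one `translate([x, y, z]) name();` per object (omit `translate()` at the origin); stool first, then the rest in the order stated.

stool();
translate([0, -226, 0]) fence_section();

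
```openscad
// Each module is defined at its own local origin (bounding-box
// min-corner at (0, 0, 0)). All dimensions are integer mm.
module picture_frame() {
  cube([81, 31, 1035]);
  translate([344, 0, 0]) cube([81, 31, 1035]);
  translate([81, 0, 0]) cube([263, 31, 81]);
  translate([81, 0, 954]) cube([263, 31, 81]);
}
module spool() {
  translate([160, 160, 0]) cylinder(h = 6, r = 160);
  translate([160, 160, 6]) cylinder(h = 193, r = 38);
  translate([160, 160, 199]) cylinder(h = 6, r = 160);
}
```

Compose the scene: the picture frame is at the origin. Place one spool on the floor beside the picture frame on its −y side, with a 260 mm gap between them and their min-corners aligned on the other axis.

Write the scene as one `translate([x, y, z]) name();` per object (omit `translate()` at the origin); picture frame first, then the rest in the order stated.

picture_frame();
translate([0, -580, 0]) spool();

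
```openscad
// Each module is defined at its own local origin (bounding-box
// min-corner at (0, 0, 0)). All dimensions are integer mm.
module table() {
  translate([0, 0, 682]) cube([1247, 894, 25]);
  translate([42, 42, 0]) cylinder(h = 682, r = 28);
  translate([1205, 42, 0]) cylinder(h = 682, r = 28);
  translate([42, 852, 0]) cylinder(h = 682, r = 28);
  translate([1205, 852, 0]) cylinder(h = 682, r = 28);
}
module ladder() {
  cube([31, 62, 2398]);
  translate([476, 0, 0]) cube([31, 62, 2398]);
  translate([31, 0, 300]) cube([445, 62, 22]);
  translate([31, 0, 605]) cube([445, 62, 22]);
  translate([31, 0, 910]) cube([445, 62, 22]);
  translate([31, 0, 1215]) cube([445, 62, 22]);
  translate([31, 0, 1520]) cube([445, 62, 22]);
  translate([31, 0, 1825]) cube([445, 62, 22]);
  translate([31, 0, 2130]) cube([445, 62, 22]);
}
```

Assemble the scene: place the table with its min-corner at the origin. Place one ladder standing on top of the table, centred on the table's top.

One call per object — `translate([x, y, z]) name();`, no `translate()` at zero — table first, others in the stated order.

table();
translate([370, 416, 707]) ladder();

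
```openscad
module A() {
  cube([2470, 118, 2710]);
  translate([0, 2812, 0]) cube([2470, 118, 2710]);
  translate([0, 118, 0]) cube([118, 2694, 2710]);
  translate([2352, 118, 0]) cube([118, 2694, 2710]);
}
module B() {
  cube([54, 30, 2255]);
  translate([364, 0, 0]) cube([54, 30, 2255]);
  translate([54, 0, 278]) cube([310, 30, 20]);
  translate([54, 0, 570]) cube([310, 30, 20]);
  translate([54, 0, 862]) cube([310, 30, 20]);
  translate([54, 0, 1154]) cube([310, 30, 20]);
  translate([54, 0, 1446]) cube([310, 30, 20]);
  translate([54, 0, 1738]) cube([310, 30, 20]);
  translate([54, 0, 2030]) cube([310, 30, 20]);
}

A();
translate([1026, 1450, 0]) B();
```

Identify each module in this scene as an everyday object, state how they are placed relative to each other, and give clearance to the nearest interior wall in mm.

Clearances: x = 908, y = 1332; minimum 908 mm.

A is a house frame. B is a ladder. The ladder sits inside the house frame, centred. The clearance to the nearest interior wall is 908 mm.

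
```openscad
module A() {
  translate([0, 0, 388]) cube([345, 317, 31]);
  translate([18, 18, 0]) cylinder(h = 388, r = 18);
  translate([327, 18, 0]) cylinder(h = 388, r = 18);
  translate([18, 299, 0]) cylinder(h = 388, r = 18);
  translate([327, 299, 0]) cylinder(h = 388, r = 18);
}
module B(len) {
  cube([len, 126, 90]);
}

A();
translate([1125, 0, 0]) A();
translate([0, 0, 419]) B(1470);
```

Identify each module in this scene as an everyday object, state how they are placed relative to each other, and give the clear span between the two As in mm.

Second stool starts at x = 1125; first ends at x = 345; clear span = 1125 − 345 = 780 mm.

A is a stool. B is a beam. A beam spans the tops of two stools. The clear span between the two stools is 780 mm.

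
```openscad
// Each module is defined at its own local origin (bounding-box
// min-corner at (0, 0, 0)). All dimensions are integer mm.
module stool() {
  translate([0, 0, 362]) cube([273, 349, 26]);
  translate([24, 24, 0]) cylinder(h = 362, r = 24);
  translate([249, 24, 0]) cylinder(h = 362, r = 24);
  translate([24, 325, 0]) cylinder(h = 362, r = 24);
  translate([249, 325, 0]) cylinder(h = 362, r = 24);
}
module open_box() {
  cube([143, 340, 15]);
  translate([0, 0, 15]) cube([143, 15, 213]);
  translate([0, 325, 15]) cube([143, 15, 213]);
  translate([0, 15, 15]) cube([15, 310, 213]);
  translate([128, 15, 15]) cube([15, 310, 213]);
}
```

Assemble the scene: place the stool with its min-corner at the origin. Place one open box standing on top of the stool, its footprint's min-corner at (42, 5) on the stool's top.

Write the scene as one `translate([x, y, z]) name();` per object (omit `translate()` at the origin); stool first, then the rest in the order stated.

stool();
translate([42, 5, 388]) open_box();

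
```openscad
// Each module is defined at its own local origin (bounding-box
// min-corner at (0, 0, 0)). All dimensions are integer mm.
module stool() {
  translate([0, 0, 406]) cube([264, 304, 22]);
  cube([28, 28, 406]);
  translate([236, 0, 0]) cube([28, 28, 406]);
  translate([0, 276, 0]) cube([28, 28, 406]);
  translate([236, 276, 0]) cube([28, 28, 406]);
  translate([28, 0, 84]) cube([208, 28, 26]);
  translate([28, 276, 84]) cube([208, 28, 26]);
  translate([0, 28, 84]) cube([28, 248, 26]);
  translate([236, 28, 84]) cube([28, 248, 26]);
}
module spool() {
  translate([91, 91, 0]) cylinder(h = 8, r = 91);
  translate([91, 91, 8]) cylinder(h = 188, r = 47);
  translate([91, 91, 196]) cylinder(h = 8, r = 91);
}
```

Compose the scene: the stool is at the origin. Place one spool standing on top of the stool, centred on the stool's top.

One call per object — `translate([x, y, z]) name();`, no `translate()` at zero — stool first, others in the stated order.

stool();
translate([41, 61, 428]) spool();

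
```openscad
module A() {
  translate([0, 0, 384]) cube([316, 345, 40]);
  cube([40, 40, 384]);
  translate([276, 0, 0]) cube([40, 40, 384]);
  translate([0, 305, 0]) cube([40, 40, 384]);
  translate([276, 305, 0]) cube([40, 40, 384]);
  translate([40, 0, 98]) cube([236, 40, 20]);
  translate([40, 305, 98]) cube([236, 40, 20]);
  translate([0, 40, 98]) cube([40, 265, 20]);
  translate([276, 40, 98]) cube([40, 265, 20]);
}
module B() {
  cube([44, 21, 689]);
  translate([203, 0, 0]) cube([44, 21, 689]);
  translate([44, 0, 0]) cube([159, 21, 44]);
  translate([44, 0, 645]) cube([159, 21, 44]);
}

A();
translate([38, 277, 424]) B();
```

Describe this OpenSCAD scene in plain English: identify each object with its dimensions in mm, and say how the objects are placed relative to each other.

A is a simple wooden stool: a rectangular seat 316 mm (x) by 345 mm (y), 40 mm thick, top face at z = 424 mm, on four square legs, each 40×40 mm in cross-section. The legs rest on z = 0, each flush with a corner of the seat. Four stretchers, 40 mm wide and 20 mm tall, connect adjacent legs with their undersides at z = 98 mm, each running between the inner faces of the legs it joins and aligned with the legs' outer faces on the other axis.

B is a rectangular picture frame lying in the x–z plane (depth along y). The opening is 159 mm wide (x) by 601 mm tall (z), surrounded by a border 44 mm wide on all four sides. The frame is 21 mm deep and is made of two full-height vertical stiles with two horizontal rails fitted between them.

The picture frame is on top of the stool.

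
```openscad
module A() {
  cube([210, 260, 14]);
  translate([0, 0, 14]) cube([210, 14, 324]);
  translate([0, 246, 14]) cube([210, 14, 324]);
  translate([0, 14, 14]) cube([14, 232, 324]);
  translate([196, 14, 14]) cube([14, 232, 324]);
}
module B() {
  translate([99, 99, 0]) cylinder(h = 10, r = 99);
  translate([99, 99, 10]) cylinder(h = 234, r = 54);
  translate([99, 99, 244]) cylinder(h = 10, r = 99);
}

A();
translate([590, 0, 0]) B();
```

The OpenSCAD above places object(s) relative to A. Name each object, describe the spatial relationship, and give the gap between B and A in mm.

The spool's nearest face is 380 mm from the open box's +x face.

A is an open box. B is a spool. The spool is on the floor beside the open box on its +x side. The gap between the spool and the open box is 380 mm.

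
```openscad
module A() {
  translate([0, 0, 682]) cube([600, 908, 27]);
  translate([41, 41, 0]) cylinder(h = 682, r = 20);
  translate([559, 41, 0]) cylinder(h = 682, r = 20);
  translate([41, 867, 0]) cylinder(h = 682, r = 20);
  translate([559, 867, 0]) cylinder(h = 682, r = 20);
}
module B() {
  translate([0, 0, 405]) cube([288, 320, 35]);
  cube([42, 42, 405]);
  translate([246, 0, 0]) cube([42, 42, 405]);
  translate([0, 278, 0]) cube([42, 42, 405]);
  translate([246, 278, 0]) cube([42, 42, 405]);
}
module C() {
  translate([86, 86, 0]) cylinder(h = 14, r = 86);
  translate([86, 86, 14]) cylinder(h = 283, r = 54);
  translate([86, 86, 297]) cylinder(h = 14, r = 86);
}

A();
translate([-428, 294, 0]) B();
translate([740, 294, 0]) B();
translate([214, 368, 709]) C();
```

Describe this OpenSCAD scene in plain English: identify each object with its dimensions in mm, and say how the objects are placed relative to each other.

A is a table with a 600×908 mm rectangular top, 27 mm thick, top surface at z = 709 mm, supported by four round legs of 40 mm diameter, each leg's bounding box inset 21 mm from the nearest pair of top edges, running from the floor.

B is a simple wooden stool: a rectangular seat 288 mm (x) by 320 mm (y), 35 mm thick, top face at z = 440 mm, on four square legs, each 42×42 mm in cross-section. The legs rest on z = 0, each flush with a corner of the seat.

C is a spool: two coaxial disc flanges of radius 86 mm and thickness 14 mm, joined by a core cylinder of radius 54 mm and height 283 mm. The lower flange rests on z = 0 and the three cylinders share a vertical axis.

Two stools sit around the table at the −x, +x sides. The spool is on top of the table, centred.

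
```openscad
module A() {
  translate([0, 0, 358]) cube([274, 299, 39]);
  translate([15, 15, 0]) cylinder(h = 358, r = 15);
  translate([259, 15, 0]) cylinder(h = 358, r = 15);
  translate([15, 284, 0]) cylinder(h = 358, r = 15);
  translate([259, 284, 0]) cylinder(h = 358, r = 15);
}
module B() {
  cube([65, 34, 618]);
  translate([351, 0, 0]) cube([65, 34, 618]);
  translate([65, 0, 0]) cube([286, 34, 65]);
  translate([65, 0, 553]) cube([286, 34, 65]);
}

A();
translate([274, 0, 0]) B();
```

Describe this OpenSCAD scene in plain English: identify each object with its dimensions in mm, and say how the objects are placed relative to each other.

A is a four-legged stool. The seat is 274×299 mm, 39 mm thick, top at z = 397 mm. It stands on four round legs, each 30 mm in diameter, from z = 0 to the seat underside, each leg's axis is inset half a diameter from the nearest pair of seat edges (so the leg's bounding box is flush with the corner).

B is a picture frame with a 286×488 mm rectangular opening (x by z) and a uniform 65 mm border on every side. Frame depth is 34 mm along y. It is built from two vertical stiles running the full outside height and two horizontal rails spanning the gap between the stiles.

The picture frame is against the stool's +x side, with their −y faces flush.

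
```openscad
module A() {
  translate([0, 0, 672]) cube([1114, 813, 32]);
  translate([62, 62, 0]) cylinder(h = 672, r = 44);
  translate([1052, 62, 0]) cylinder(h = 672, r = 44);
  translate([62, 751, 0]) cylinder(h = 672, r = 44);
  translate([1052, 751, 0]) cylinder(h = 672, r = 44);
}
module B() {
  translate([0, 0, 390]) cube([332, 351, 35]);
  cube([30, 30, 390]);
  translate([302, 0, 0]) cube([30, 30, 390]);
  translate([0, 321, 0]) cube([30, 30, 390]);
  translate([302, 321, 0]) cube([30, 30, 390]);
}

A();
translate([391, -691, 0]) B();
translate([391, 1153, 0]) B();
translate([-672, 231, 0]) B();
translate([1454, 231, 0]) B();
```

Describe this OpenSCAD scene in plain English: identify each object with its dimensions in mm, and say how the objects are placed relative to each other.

A is a table with a 1114×813 mm rectangular top, 32 mm thick, top surface at z = 704 mm, supported by four round legs of 88 mm diameter, each leg's bounding box inset 18 mm from the nearest pair of top edges, running from the floor.

B is a four-legged stool. The seat is a 332×351×35 mm slab whose top surface is at z = 425 mm; four square legs, each 30×30 mm in cross-section, run from the floor (z = 0) to the underside of the seat, each flush with a corner of the seat.

Four stools sit around the table at the −y, +y, −x, +x sides.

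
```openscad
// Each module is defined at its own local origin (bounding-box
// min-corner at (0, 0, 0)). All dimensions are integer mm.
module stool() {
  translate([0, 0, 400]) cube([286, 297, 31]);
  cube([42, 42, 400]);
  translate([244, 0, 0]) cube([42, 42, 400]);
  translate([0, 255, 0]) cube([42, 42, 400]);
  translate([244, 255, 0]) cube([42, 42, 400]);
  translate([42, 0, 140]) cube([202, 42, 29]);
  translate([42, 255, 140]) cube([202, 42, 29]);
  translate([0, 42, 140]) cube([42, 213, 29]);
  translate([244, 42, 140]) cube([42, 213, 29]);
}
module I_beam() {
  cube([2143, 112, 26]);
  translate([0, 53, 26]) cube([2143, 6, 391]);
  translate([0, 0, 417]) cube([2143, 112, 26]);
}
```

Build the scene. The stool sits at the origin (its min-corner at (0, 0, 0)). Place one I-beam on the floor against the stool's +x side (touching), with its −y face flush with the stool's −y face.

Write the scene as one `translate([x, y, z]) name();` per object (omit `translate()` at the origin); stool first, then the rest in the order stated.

stool();
translate([286, 0, 0]) I_beam();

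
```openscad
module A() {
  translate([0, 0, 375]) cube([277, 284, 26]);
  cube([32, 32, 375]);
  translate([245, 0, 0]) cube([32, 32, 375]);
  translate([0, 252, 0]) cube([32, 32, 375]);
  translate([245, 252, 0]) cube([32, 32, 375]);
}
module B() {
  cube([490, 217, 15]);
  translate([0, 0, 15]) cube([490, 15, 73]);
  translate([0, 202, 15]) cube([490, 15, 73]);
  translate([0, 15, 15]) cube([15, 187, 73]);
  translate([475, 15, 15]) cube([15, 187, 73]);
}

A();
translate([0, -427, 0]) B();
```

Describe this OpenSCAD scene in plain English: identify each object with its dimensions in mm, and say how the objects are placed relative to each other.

A is a four-legged stool. The seat is 277×284 mm, 26 mm thick, top at z = 401 mm. It stands on four square legs, each 32×32 mm in cross-section, from z = 0 to the seat underside, each flush with a corner of the seat.

B is an open storage box with external size 490×217×88 mm and wall thickness 15 mm (the base is also 15 mm thick). The base covers the whole footprint; the four walls stand on the base, with the y-facing walls full-width and the x-facing walls fitting between their inner faces.

The open box is on the floor beside the stool on its −y side.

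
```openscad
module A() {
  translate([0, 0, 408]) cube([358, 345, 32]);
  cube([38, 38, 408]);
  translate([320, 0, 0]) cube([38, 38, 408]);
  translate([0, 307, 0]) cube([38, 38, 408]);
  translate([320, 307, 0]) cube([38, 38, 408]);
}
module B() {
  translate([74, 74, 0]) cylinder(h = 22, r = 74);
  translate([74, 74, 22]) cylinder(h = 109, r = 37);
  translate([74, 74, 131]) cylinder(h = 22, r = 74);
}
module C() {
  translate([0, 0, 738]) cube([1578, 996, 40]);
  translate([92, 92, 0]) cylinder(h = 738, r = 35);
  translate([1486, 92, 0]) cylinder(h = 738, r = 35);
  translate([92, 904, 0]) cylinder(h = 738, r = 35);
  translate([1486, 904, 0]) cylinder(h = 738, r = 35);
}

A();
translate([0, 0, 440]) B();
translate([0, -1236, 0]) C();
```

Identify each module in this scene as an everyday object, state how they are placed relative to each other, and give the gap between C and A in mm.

The table's nearest face is 240 mm from the stool's −y face.

A is a stool. B is a spool. C is a table. The spool is on top of the stool. The table is on the floor beside the stool on its −y side. The gap between the table and the stool is 240 mm.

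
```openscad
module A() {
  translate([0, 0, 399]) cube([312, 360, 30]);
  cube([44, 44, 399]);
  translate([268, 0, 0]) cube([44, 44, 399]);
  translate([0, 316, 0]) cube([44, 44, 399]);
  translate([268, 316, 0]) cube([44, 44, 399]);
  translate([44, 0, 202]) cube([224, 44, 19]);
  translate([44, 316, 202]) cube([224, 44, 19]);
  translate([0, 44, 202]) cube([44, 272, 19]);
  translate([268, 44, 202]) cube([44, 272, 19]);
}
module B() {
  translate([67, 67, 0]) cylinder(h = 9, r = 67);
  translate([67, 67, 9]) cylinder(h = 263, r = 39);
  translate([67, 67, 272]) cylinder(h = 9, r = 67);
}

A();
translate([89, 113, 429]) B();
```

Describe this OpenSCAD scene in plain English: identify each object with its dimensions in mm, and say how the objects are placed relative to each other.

A is a four-legged stool. The seat is a 312×360×30 mm slab whose top surface is at z = 429 mm; four square legs, each 44×44 mm in cross-section, run from the floor (z = 0) to the underside of the seat, each flush with a corner of the seat. Four stretchers, 44 mm wide and 19 mm tall, connect adjacent legs with their undersides at z = 202 mm, each running between the inner faces of the legs it joins and aligned with the legs' outer faces on the other axis.

B is a spool: two coaxial disc flanges of radius 67 mm and thickness 9 mm, joined by a core cylinder of radius 39 mm and height 263 mm. The lower flange rests on z = 0 and the three cylinders share a vertical axis.

The spool is on top of the stool, centred.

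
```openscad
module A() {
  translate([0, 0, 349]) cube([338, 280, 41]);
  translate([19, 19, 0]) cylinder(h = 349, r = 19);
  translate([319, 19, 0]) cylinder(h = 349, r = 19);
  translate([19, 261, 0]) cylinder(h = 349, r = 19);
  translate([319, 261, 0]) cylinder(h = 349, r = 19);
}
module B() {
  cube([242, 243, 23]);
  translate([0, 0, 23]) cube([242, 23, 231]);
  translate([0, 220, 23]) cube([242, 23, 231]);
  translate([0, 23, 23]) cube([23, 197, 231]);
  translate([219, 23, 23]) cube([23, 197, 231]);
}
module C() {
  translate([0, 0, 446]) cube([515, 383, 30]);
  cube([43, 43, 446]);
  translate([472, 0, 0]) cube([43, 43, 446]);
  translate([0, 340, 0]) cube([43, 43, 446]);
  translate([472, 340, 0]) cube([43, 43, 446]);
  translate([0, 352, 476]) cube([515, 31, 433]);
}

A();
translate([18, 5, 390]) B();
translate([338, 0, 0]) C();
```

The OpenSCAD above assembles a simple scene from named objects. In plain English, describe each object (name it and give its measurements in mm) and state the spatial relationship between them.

A is a simple wooden stool: a rectangular seat 338 mm (x) by 280 mm (y), 41 mm thick, top face at z = 390 mm, on four round legs, each 38 mm in diameter. The legs rest on z = 0, each leg's axis is inset half a diameter from the nearest pair of seat edges (so the leg's bounding box is flush with the corner).

B is an open storage box with external size 242×243×254 mm and wall thickness 23 mm (the base is also 23 mm thick). The base covers the whole footprint; the four walls stand on the base, with the y-facing walls full-width and the x-facing walls fitting between their inner faces.

C is a chair: 515×383 mm seat, 30 mm thick, top at z = 476 mm, on four 43 mm square corner legs flush with the seat edges. A 31 mm thick backrest slab spans the full seat width, extending 433 mm above the seat top, its back face flush with the seat's +y edge.

The open box is on top of the stool. The chair is against the stool's +x side, with their −y faces flush.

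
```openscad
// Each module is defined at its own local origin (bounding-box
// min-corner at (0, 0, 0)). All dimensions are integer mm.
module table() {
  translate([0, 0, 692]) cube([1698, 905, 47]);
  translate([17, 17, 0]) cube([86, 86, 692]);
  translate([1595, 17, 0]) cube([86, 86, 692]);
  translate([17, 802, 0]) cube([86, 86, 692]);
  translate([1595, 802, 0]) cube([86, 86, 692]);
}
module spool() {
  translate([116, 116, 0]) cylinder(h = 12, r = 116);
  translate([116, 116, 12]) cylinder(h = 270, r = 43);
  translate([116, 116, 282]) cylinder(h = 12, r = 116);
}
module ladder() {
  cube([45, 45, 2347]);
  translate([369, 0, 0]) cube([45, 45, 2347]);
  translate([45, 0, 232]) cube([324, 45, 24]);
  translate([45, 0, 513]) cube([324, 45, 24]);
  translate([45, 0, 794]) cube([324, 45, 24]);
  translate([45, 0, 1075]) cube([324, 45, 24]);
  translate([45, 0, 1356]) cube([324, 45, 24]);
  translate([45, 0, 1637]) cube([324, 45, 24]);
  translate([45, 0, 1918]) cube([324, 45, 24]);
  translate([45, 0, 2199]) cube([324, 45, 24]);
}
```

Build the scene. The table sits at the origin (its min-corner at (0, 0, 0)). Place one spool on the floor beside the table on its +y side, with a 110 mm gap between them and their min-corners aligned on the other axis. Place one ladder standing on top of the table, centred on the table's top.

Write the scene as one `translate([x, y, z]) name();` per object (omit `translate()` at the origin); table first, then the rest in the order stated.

table();
translate([0, 1015, 0]) spool();
translate([642, 430, 739]) ladder();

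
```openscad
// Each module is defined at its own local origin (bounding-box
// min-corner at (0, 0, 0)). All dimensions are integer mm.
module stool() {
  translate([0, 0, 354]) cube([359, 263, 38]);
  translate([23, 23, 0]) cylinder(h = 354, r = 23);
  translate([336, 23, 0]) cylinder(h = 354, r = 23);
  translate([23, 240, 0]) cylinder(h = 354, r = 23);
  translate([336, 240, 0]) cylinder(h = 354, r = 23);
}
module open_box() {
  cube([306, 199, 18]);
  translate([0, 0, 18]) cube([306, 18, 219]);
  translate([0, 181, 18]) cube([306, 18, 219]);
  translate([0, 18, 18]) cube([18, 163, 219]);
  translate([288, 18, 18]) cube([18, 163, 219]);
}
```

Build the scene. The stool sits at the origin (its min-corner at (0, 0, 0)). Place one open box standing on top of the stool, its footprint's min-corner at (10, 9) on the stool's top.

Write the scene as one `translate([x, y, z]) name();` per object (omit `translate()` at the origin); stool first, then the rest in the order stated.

stool();
translate([10, 9, 392]) open_box();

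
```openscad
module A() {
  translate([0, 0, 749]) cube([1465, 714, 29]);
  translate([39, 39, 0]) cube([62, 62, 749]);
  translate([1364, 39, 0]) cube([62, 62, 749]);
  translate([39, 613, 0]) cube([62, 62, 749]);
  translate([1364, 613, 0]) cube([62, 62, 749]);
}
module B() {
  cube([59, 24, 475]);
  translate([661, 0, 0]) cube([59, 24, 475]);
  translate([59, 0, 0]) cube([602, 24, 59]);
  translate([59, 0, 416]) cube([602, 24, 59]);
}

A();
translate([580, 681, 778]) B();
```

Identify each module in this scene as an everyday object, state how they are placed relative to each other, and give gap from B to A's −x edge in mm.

A is a table. B is a picture frame. The picture frame is on top of the table. The gap from the picture frame to the table's −x edge is 580 mm.

The picture frame's min-x is at 580; the table's min-x is 0; gap = 580 mm.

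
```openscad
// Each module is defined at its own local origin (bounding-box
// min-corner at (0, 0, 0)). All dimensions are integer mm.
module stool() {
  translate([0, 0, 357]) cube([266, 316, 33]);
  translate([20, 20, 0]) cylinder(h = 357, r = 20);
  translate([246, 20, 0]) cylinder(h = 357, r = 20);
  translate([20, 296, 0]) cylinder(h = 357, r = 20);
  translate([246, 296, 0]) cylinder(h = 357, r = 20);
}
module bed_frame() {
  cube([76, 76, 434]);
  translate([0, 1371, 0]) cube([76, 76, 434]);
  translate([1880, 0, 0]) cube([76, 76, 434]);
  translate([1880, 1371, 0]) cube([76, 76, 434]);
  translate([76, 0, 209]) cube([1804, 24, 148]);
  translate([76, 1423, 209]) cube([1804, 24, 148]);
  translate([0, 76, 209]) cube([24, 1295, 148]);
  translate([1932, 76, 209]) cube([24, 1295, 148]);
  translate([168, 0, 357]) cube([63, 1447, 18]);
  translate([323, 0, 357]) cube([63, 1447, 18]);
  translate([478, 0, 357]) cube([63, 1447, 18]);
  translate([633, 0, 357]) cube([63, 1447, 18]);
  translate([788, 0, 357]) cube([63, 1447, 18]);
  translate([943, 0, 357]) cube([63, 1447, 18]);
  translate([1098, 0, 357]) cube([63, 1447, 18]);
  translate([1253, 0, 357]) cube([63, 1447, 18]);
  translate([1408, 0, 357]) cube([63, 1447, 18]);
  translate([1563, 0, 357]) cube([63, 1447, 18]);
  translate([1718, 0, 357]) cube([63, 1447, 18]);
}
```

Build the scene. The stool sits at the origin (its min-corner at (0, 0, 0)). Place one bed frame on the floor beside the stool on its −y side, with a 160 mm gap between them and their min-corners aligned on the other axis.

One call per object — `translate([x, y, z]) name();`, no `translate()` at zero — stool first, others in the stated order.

stool();
translate([0, -1607, 0]) bed_frame();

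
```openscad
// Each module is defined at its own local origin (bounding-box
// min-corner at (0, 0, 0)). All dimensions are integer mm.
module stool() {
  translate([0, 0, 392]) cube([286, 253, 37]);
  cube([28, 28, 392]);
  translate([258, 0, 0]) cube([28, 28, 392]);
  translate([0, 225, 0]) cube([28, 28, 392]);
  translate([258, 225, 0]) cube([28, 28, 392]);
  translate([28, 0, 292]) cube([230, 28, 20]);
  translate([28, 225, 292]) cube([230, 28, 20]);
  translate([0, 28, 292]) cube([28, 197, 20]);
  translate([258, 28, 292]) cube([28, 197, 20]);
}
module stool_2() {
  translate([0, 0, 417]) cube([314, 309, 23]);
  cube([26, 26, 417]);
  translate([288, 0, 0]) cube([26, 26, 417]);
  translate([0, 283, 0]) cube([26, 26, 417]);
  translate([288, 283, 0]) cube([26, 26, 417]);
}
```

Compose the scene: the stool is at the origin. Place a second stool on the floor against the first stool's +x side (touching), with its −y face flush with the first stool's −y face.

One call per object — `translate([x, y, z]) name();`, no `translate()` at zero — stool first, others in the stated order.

stool();
translate([286, 0, 0]) stool_2();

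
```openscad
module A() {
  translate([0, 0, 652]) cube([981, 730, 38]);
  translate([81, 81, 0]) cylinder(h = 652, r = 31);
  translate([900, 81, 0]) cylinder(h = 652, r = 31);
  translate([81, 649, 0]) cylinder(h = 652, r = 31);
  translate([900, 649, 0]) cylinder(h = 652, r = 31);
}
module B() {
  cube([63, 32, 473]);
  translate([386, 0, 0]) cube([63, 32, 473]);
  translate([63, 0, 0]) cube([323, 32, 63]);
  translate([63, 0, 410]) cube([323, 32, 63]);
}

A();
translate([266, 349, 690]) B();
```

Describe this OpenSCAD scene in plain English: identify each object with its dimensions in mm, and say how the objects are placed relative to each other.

A is a rectangular dining table. The top is 981×730×38 mm with its upper surface at z = 690 mm. It stands on four round legs of 62 mm diameter, each leg's bounding box inset 50 mm from the nearest pair of top edges, running from the floor to the underside of the top.

B is a picture frame with a 323×347 mm rectangular opening (x by z) and a uniform 63 mm border on every side. Frame depth is 32 mm along y. It is built from two vertical stiles running the full outside height and two horizontal rails spanning the gap between the stiles.

The picture frame is on top of the table, centred.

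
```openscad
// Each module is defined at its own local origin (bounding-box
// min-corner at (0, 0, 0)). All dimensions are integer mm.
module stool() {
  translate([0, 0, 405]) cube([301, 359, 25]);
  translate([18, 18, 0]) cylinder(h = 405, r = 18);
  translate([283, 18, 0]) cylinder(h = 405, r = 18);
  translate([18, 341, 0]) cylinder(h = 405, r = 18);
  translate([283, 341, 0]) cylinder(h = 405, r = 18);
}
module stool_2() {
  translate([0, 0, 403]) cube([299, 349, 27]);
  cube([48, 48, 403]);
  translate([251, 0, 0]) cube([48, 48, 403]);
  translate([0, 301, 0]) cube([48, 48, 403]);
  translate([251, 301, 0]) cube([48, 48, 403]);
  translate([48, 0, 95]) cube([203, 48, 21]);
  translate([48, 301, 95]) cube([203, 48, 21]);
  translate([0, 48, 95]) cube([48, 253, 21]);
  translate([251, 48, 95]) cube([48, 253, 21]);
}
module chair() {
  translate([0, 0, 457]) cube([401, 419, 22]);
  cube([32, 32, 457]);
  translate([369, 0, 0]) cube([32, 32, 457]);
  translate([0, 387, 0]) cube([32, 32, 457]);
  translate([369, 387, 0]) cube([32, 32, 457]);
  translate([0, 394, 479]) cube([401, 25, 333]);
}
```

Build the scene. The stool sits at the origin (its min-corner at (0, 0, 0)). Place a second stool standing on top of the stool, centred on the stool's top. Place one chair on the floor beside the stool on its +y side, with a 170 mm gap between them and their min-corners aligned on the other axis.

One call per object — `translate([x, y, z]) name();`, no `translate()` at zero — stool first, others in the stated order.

stool();
translate([1, 5, 430]) stool_2();
translate([0, 529, 0]) chair();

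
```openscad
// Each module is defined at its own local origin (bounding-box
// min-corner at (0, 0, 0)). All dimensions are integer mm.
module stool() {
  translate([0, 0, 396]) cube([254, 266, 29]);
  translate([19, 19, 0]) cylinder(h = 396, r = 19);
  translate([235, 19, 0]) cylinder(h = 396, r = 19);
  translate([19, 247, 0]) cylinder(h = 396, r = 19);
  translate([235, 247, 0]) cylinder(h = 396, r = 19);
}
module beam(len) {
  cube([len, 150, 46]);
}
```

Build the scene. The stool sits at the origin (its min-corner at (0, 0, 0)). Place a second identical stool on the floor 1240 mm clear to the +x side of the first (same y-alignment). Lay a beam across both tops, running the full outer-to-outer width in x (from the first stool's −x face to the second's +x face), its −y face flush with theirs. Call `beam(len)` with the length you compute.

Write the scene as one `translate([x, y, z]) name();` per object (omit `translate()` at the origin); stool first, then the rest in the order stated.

stool();
translate([1494, 0, 0]) stool();
translate([0, 0, 425]) beam(1748);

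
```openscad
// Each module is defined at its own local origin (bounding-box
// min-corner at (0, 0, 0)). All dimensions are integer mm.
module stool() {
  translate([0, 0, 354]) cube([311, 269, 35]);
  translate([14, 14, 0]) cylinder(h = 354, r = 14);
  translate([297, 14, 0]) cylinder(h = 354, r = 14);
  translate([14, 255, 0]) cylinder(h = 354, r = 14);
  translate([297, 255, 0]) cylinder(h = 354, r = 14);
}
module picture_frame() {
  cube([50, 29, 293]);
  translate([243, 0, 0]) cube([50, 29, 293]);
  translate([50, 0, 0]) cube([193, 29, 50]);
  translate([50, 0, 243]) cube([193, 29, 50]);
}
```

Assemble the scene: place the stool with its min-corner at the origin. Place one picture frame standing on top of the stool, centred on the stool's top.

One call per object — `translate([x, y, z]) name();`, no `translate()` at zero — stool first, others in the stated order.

stool();
translate([9, 120, 389]) picture_frame();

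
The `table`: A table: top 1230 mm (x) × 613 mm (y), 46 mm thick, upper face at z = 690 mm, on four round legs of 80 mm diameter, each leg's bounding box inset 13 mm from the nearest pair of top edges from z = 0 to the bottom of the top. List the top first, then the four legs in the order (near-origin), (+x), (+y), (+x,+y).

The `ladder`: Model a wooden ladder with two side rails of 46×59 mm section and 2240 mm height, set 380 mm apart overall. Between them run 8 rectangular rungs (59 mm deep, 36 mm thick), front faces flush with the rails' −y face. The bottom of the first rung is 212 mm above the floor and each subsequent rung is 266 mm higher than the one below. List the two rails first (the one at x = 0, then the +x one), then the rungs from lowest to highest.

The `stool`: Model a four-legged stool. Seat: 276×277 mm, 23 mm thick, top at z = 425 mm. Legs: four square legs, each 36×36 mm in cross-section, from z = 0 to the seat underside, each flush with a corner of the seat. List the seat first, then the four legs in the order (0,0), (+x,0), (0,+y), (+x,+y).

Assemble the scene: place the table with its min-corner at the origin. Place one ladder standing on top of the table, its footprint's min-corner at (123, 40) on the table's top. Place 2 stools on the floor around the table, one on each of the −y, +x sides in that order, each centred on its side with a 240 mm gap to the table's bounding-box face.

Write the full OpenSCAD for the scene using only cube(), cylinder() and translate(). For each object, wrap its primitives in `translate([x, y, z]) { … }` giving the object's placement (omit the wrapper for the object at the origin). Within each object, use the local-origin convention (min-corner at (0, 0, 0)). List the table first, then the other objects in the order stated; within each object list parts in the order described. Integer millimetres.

translate([0, 0, 644]) cube([1230, 613, 46]);
translate([53, 53, 0]) cylinder(h = 644, r = 40);
translate([1177, 53, 0]) cylinder(h = 644, r = 40);
translate([53, 560, 0]) cylinder(h = 644, r = 40);
translate([1177, 560, 0]) cylinder(h = 644, r = 40);
translate([123, 40, 690]) {
  cube([46, 59, 2240]);
  translate([334, 0, 0]) cube([46, 59, 2240]);
  translate([46, 0, 212]) cube([288, 59, 36]);
  translate([46, 0, 478]) cube([288, 59, 36]);
  translate([46, 0, 744]) cube([288, 59, 36]);
  translate([46, 0, 1010]) cube([288, 59, 36]);
  translate([46, 0, 1276]) cube([288, 59, 36]);
  translate([46, 0, 1542]) cube([288, 59, 36]);
  translate([46, 0, 1808]) cube([288, 59, 36]);
  translate([46, 0, 2074]) cube([288, 59, 36]);
}
translate([477, -517, 0]) {
  translate([0, 0, 402]) cube([276, 277, 23]);
  cube([36, 36, 402]);
  translate([240, 0, 0]) cube([36, 36, 402]);
  translate([0, 241, 0]) cube([36, 36, 402]);
  translate([240, 241, 0]) cube([36, 36, 402]);
}
translate([1470, 168, 0]) {
  translate([0, 0, 402]) cube([276, 277, 23]);
  cube([36, 36, 402]);
  translate([240, 0, 0]) cube([36, 36, 402]);
  translate([0, 241, 0]) cube([36, 36, 402]);
  translate([240, 241, 0]) cube([36, 36, 402]);
}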